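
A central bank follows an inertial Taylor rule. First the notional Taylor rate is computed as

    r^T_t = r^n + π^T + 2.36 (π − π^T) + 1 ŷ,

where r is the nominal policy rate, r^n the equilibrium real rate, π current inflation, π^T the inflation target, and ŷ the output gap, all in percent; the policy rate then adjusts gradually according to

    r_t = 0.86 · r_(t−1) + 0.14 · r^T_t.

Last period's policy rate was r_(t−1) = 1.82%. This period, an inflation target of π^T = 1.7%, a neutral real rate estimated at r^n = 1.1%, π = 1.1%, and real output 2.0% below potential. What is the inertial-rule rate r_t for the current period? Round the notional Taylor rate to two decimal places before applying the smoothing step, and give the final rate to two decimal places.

Output 2.0% below potential → ŷ = -2.0.
r^T_t = 1.1 + 1.7 + 2.36 × (1.1 − 1.7) + 1 × (-2.0)
   = 1.1 + 1.7 − 1.416 − 2 = -0.62
r_t = 0.86 × 1.82 + 0.14 × (-0.62) = 1.5652 − 0.0868 = 1.48

1.48%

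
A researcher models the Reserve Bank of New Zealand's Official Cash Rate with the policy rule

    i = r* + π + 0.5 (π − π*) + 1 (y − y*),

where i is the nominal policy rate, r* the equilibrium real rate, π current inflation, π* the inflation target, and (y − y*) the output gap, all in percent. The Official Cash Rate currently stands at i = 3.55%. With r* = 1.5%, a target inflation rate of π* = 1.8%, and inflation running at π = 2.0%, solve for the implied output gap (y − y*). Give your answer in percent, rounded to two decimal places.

1 (y − y*) = 3.55 − 1.5 − 2.0 − 0.5 × (2.0 − 1.8) = -0.05
(y − y*) = -0.05 / 1 = -0.05

-0.05%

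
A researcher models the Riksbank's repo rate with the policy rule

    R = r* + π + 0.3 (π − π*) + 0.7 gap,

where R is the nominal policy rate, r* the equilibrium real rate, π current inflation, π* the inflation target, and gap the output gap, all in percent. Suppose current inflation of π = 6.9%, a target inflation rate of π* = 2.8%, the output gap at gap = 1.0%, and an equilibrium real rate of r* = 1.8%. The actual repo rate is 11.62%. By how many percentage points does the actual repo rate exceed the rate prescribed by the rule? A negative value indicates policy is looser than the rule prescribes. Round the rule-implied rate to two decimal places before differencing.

R = 1.8 + 6.9 + 0.3 × (6.9 − 2.8) + 0.7 × 1.0
   = 1.8 + 6.9 + 1.23 + 0.7 = 10.63
Deviation = 11.62 − 10.63 = 0.99 pp.

0.99 pp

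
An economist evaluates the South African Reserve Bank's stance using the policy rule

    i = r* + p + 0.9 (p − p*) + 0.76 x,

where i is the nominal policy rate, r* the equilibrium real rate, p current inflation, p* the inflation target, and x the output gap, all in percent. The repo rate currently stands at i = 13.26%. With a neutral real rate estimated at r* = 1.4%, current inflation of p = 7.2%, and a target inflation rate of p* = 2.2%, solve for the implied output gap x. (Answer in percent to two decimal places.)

0.76 x = 13.26 − 1.4 − 7.2 − 0.9 × (7.2 − 2.2) = 0.16
x = 0.16 / 0.76 = 0.21

0.21%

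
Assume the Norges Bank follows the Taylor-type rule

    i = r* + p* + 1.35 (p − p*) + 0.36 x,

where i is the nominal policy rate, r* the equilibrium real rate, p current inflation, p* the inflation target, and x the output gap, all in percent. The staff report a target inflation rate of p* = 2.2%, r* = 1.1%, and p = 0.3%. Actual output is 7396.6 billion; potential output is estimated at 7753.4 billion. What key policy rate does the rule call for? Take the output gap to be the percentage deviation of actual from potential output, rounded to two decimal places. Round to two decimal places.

-0.92%

Output gap = 100 × (7396.6 − 7753.4) / 7753.4 = -4.60%.
i = 1.10 + 2.20 + 1.35 × (0.30 − 2.20) + 0.36 × (-4.60)
   = 1.10 + 2.2 − 2.565 − 1.656 = -0.92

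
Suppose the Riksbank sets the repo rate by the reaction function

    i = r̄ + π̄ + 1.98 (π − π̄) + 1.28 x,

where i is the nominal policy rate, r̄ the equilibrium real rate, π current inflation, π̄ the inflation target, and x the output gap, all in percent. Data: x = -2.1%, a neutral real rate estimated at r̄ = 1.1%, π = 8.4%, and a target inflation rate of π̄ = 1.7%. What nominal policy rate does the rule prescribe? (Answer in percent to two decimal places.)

i = 1.1 + 1.7 + 1.98 × (8.4 − 1.7) + 1.28 × (-2.1)
   = 1.1 + 1.7 + 13.266 − 2.688 = 13.38

13.38%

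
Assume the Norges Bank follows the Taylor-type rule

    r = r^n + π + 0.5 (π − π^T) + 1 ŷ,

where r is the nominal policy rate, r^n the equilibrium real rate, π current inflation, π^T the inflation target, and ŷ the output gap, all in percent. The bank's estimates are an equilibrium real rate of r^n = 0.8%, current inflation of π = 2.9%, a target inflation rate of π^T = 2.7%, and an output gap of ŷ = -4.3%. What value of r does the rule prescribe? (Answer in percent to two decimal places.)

r = 0.8 + 2.9 + 0.5 × (2.9 − 2.7) + 1 × (-4.3)
   = 0.8 + 2.9 + 0.1 − 4.3 = -0.50

-0.50%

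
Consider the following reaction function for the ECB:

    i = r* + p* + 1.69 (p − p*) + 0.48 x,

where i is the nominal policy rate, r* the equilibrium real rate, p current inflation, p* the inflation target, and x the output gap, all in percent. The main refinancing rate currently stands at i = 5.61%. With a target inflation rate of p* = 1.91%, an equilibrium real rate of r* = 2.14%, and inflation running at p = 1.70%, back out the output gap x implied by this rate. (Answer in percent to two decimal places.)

0.48 x = 5.61 − 2.14 − 1.91 − 1.69 × (1.70 − 1.91) = 1.9149
x = 1.9149 / 0.48 = 3.99

3.99%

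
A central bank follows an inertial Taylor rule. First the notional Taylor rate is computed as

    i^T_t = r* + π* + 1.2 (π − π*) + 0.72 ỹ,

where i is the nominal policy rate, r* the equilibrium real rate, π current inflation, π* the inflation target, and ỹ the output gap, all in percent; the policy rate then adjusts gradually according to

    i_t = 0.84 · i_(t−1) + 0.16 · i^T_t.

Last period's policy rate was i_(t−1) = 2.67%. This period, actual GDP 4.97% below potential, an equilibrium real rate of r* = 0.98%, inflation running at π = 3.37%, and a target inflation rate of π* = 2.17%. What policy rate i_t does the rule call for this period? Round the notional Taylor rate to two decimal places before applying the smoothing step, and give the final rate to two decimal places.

2.40%

Output 4.97% below potential → ỹ = -4.97.
i^T_t = 0.98 + 2.17 + 1.2 × (3.37 − 2.17) + 0.72 × (-4.97)
   = 0.98 + 2.17 + 1.44 − 3.5784 = 1.01
i_t = 0.84 × 2.67 + 0.16 × 1.01 = 2.2428 + 0.1616 = 2.40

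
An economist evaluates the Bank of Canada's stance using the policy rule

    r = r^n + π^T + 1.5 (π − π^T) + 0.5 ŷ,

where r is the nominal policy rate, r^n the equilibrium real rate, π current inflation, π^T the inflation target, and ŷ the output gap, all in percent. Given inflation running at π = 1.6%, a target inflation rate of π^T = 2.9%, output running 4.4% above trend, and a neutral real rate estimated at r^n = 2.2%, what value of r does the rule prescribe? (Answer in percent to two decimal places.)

Output 4.4% above potential → ŷ = 4.4.
r = 2.2 + 2.9 + 1.5 × (1.6 − 2.9) + 0.5 × 4.4
   = 2.2 + 2.9 − 1.95 + 2.2 = 5.35

5.35%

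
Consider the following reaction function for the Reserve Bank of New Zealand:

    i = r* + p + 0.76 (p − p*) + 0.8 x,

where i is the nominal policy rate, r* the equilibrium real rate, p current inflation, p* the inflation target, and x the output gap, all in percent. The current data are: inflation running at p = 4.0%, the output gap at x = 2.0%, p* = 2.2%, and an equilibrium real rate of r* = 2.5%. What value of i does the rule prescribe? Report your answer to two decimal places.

i = 2.5 + 4.0 + 0.76 × (4.0 − 2.2) + 0.8 × 2.0
   = 2.5 + 4 + 1.368 + 1.6 = 9.47

9.47%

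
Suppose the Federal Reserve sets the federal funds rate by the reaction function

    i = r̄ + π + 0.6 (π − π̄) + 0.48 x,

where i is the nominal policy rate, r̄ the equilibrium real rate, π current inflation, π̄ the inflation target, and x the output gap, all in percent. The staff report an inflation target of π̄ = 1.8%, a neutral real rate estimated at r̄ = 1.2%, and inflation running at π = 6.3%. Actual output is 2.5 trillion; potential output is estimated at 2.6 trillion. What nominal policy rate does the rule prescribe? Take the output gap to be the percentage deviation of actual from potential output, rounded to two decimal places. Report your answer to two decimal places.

8.35%

Output gap = 100 × (2.5 − 2.6) / 2.6 = -3.85%.
i = 1.20 + 6.30 + 0.6 × (6.30 − 1.80) + 0.48 × (-3.85)
   = 1.20 + 6.3 + 2.7 − 1.848 = 8.35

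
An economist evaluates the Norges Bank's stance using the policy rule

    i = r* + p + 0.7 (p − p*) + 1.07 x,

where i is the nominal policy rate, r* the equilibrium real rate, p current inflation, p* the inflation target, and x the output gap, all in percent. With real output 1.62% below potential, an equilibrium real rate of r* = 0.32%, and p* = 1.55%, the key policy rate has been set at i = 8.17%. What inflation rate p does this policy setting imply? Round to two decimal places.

6.28%

Output 1.62% below potential → x = -1.62.
Collecting p: i = r* + (1 + 0.7) p − 0.7 p* + 1.07 x
1.7 p = 8.17 − 0.32 + 0.7 × 1.55 − 1.07 × (-1.62) = 10.6684
p = 10.6684 / 1.7 = 6.28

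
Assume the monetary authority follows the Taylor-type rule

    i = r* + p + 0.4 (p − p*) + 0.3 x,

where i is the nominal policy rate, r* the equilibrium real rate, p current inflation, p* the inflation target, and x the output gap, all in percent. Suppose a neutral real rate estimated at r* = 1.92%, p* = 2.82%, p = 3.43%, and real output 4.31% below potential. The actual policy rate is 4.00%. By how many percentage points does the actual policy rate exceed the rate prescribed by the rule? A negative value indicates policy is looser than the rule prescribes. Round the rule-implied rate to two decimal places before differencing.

Output 4.31% below potential → x = -4.31.
i = 1.92 + 3.43 + 0.4 × (3.43 − 2.82) + 0.3 × (-4.31)
   = 1.92 + 3.43 + 0.244 − 1.293 = 4.30
Deviation = 4.00 − 4.30 = -0.30 pp.

-0.30 pp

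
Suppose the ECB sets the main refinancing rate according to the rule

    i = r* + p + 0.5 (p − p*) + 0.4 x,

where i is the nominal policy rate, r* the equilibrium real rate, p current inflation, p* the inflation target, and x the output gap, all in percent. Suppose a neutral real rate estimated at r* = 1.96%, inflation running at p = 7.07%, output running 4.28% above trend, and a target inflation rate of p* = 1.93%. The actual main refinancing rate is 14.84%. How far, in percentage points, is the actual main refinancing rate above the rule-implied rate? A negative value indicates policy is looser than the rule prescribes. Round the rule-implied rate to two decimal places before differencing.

1.53 pp

Output 4.28% above potential → x = 4.28.
i = 1.96 + 7.07 + 0.5 × (7.07 − 1.93) + 0.4 × 4.28
   = 1.96 + 7.07 + 2.57 + 1.712 = 13.31
Deviation = 14.84 − 13.31 = 1.53 pp.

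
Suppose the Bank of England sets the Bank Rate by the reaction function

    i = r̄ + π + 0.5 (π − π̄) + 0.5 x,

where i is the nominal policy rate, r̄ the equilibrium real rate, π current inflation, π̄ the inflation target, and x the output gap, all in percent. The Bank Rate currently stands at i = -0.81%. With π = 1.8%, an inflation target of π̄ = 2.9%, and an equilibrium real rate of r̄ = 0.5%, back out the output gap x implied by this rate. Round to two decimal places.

-5.12%

0.5 x = -0.81 − 0.5 − 1.8 − 0.5 × (1.8 − 2.9) = -2.56
x = -2.56 / 0.5 = -5.12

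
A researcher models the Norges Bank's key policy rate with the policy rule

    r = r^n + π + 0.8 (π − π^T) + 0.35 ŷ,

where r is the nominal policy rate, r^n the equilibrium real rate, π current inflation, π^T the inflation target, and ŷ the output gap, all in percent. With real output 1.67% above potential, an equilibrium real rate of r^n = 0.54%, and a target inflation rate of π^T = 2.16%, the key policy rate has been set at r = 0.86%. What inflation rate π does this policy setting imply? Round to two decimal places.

0.81%

Output 1.67% above potential → ŷ = 1.67.
Collecting π: r = r^n + (1 + 0.8) π − 0.8 π^T + 0.35 ŷ
1.8 π = 0.86 − 0.54 + 0.8 × 2.16 − 0.35 × 1.67 = 1.4635
π = 1.4635 / 1.8 = 0.81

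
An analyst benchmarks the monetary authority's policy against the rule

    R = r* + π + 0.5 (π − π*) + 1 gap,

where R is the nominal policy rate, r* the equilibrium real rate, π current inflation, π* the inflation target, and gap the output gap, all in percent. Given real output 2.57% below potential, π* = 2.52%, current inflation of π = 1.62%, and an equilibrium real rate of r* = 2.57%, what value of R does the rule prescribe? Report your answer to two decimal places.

Output 2.57% below potential → gap = -2.57.
R = 2.57 + 1.62 + 0.5 × (1.62 − 2.52) + 1 × (-2.57)
   = 2.57 + 1.62 − 0.45 − 2.57 = 1.17

1.17%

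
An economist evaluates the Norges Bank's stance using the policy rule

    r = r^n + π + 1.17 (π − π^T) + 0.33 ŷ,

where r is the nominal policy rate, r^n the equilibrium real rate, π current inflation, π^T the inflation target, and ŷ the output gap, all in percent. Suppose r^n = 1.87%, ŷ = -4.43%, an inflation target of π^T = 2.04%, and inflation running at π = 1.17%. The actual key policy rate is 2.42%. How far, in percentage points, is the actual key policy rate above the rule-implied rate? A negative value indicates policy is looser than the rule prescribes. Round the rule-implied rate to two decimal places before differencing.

1.86 pp

r = 1.87 + 1.17 + 1.17 × (1.17 − 2.04) + 0.33 × (-4.43)
   = 1.87 + 1.17 − 1.0179 − 1.4619 = 0.56
Deviation = 2.42 − 0.56 = 1.86 pp.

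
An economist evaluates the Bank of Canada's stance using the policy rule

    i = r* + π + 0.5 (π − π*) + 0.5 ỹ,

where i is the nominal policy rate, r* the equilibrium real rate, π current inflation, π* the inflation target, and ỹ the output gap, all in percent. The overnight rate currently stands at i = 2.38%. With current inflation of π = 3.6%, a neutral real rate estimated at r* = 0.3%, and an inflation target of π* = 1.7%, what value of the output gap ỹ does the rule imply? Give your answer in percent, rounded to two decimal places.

0.5 ỹ = 2.38 − 0.3 − 3.6 − 0.5 × (3.6 − 1.7) = -2.47
ỹ = -2.47 / 0.5 = -4.94

-4.94%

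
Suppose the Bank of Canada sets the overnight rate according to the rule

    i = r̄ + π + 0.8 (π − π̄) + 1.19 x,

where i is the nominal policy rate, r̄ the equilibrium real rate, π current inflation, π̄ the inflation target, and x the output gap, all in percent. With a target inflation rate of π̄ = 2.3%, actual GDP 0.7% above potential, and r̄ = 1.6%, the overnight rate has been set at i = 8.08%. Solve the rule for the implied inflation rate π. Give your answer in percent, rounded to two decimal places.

4.16%

Output 0.7% above potential → x = 0.7.
Collecting π: i = r̄ + (1 + 0.8) π − 0.8 π̄ + 1.19 x
1.8 π = 8.08 − 1.6 + 0.8 × 2.3 − 1.19 × 0.7 = 7.487
π = 7.487 / 1.8 = 4.16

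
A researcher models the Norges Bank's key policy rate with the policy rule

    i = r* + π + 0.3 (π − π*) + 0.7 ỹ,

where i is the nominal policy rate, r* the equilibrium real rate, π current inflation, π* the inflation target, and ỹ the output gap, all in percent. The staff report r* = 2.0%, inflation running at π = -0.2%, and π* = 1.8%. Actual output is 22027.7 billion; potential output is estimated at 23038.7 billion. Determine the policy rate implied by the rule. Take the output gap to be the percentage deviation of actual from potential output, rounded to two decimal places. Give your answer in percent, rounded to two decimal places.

-1.87%

Output gap = 100 × (22027.7 − 23038.7) / 23038.7 = -4.39%.
i = 2.00 + (-0.20) + 0.3 × (-0.20 − 1.80) + 0.7 × (-4.39)
   = 2.00 − 0.2 − 0.6 − 3.073 = -1.87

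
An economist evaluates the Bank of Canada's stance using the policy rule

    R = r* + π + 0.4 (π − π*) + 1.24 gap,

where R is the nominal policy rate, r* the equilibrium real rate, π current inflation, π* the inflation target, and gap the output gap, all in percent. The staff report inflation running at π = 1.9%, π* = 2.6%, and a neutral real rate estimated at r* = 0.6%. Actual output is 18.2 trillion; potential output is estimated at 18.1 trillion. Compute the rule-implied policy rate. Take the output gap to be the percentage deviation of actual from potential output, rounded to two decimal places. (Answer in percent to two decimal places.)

2.90%

Output gap = 100 × (18.2 − 18.1) / 18.1 = 0.55%.
R = 0.60 + 1.90 + 0.4 × (1.90 − 2.60) + 1.24 × 0.55
   = 0.60 + 1.9 − 0.28 + 0.682 = 2.90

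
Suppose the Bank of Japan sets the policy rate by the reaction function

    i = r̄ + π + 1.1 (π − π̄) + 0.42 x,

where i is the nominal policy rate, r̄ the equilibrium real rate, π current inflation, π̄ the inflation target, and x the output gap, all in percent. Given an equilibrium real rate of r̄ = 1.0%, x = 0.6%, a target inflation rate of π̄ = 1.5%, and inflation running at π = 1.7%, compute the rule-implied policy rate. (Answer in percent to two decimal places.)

i = 1.0 + 1.7 + 1.1 × (1.7 − 1.5) + 0.42 × 0.6
   = 1.0 + 1.7 + 0.22 + 0.252 = 3.17

3.17%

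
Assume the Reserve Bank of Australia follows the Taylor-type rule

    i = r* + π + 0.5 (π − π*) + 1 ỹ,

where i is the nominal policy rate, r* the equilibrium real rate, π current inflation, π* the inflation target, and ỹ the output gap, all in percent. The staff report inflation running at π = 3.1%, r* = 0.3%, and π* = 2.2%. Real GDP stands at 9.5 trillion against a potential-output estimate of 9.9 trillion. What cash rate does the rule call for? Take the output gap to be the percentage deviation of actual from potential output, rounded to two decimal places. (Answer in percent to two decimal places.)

Output gap = 100 × (9.5 − 9.9) / 9.9 = -4.04%.
i = 0.30 + 3.10 + 0.5 × (3.10 − 2.20) + 1 × (-4.04)
   = 0.30 + 3.1 + 0.45 − 4.04 = -0.19

-0.19%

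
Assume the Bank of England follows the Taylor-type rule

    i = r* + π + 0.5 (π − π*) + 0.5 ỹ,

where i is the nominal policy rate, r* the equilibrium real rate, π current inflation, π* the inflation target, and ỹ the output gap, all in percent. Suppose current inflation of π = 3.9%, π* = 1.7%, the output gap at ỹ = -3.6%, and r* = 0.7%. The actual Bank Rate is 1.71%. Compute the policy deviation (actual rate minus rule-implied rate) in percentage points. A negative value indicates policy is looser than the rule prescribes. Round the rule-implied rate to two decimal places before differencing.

-2.19 pp

i = 0.7 + 3.9 + 0.5 × (3.9 − 1.7) + 0.5 × (-3.6)
   = 0.7 + 3.9 + 1.1 − 1.8 = 3.90
Deviation = 1.71 − 3.90 = -2.19 pp.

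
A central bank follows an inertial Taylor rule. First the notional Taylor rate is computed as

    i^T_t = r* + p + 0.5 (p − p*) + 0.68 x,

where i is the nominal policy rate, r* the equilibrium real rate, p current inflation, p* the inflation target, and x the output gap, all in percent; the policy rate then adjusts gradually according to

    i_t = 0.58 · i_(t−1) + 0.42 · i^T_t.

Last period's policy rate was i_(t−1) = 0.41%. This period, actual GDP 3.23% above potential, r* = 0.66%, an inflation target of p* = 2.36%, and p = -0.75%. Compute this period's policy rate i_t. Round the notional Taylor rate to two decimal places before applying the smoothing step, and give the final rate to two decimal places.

0.47%

Output 3.23% above potential → x = 3.23.
i^T_t = 0.66 + (-0.75) + 0.5 × (-0.75 − 2.36) + 0.68 × 3.23
   = 0.66 − 0.75 − 1.555 + 2.1964 = 0.55
i_t = 0.58 × 0.41 + 0.42 × 0.55 = 0.2378 + 0.231 = 0.47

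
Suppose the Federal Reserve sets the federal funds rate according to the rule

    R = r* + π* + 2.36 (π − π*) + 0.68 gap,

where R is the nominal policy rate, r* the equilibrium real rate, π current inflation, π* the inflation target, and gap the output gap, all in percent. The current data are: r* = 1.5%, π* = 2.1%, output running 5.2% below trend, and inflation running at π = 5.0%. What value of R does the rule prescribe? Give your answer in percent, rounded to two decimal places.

Output 5.2% below potential → gap = -5.2.
R = 1.5 + 2.1 + 2.36 × (5.0 − 2.1) + 0.68 × (-5.2)
   = 1.5 + 2.1 + 6.844 − 3.536 = 6.91

6.91%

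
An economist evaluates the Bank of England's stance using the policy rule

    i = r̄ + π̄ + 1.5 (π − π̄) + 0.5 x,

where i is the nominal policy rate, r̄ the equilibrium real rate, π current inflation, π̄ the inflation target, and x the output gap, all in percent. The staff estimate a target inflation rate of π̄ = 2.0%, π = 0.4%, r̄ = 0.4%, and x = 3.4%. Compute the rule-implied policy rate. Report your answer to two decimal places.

i = 0.4 + 2.0 + 1.5 × (0.4 − 2.0) + 0.5 × 3.4
   = 0.4 + 2 − 2.4 + 1.7 = 1.70

1.70%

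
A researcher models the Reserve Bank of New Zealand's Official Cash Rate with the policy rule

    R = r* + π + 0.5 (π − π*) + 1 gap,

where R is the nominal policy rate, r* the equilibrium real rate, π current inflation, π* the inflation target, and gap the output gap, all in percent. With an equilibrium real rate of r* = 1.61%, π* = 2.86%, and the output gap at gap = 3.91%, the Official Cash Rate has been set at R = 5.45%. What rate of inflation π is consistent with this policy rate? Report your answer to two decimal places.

0.91%

Collecting π: R = r* + (1 + 0.5) π − 0.5 π* + 1 gap
1.5 π = 5.45 − 1.61 + 0.5 × 2.86 − 1 × 3.91 = 1.36
π = 1.36 / 1.5 = 0.91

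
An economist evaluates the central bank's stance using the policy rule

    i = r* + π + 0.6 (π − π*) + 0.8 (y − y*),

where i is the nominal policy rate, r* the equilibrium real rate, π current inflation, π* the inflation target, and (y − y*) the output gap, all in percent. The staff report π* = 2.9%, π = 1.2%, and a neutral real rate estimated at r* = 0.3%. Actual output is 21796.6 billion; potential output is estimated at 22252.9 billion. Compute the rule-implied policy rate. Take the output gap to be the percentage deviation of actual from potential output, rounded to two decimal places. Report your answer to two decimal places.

Output gap = 100 × (21796.6 − 22252.9) / 22252.9 = -2.05%.
i = 0.30 + 1.20 + 0.6 × (1.20 − 2.90) + 0.8 × (-2.05)
   = 0.30 + 1.2 − 1.02 − 1.64 = -1.16

-1.16%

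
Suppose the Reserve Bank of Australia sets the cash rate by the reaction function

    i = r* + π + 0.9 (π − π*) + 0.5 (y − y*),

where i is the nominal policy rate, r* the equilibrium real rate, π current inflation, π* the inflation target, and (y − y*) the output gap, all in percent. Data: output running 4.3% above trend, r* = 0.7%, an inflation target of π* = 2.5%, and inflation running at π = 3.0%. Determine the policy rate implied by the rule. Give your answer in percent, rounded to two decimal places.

Output 4.3% above potential → (y − y*) = 4.3.
i = 0.7 + 3.0 + 0.9 × (3.0 − 2.5) + 0.5 × 4.3
   = 0.7 + 3 + 0.45 + 2.15 = 6.30

6.30%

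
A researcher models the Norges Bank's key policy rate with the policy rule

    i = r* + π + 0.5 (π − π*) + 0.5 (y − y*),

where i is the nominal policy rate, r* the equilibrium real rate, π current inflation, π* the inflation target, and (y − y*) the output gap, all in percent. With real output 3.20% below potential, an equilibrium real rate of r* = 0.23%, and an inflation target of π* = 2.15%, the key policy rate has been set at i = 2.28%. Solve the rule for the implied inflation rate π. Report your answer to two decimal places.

Output 3.20% below potential → (y − y*) = -3.20.
Collecting π: i = r* + (1 + 0.5) π − 0.5 π* + 0.5 (y − y*)
1.5 π = 2.28 − 0.23 + 0.5 × 2.15 − 0.5 × (-3.20) = 4.725
π = 4.725 / 1.5 = 3.15

3.15%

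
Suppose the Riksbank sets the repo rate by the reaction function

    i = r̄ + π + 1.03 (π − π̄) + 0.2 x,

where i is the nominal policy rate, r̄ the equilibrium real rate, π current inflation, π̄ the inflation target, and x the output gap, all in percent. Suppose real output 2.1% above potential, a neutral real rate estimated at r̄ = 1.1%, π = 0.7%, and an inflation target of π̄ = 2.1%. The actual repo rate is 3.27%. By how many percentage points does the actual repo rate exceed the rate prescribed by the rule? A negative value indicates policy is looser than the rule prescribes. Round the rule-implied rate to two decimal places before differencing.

Output 2.1% above potential → x = 2.1.
i = 1.1 + 0.7 + 1.03 × (0.7 − 2.1) + 0.2 × 2.1
   = 1.1 + 0.7 − 1.442 + 0.42 = 0.78
Deviation = 3.27 − 0.78 = 2.49 pp.

2.49 pp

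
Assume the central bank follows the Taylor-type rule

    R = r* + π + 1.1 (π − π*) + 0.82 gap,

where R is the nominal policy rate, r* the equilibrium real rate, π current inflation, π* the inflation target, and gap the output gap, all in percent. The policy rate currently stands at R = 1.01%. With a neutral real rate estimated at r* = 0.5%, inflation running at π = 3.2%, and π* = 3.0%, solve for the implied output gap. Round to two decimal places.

-3.55%

0.82 gap = 1.01 − 0.5 − 3.2 − 1.1 × (3.2 − 3.0) = -2.91
gap = -2.91 / 0.82 = -3.55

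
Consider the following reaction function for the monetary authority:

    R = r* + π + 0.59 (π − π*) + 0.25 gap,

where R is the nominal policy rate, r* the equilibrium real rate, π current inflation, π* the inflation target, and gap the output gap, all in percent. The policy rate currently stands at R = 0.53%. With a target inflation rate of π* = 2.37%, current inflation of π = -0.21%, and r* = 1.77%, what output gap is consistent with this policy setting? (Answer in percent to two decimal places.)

0.25 gap = 0.53 − 1.77 − (-0.21) − 0.59 × ((-0.21) − 2.37) = 0.4922
gap = 0.4922 / 0.25 = 1.97

1.97%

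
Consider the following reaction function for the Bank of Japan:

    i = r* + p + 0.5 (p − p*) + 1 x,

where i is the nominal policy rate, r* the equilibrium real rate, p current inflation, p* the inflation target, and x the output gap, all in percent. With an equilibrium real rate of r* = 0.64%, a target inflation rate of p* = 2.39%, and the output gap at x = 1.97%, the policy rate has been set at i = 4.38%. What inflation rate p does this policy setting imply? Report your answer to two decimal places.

Collecting p: i = r* + (1 + 0.5) p − 0.5 p* + 1 x
1.5 p = 4.38 − 0.64 + 0.5 × 2.39 − 1 × 1.97 = 2.965
p = 2.965 / 1.5 = 1.98

1.98%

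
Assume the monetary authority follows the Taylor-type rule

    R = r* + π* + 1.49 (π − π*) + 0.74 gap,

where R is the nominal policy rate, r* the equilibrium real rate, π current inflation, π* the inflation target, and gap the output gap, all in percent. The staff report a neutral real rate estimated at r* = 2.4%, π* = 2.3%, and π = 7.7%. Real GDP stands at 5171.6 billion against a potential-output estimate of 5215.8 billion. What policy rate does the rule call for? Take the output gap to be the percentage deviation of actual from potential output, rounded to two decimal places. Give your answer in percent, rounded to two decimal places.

Output gap = 100 × (5171.6 − 5215.8) / 5215.8 = -0.85%.
R = 2.40 + 2.30 + 1.49 × (7.70 − 2.30) + 0.74 × (-0.85)
   = 2.40 + 2.3 + 8.046 − 0.629 = 12.12

12.12%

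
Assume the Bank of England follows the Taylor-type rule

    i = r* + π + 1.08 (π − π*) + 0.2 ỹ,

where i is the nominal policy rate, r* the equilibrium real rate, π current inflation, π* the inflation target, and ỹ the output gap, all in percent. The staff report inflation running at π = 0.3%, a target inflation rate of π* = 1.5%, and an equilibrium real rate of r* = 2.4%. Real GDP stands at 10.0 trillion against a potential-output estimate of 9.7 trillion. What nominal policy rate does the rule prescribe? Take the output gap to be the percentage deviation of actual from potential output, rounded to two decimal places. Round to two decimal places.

Output gap = 100 × (10.0 − 9.7) / 9.7 = 3.09%.
i = 2.40 + 0.30 + 1.08 × (0.30 − 1.50) + 0.2 × 3.09
   = 2.40 + 0.3 − 1.296 + 0.618 = 2.02

2.02%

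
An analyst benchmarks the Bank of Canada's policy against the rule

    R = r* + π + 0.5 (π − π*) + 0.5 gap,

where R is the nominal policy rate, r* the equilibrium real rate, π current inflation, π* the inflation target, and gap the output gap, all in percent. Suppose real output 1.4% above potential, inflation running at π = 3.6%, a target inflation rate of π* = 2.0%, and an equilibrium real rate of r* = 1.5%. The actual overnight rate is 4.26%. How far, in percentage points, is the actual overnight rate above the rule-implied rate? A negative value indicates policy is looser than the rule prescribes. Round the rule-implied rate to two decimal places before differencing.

Output 1.4% above potential → gap = 1.4.
R = 1.5 + 3.6 + 0.5 × (3.6 − 2.0) + 0.5 × 1.4
   = 1.5 + 3.6 + 0.8 + 0.7 = 6.60
Deviation = 4.26 − 6.60 = -2.34 pp.

-2.34 pp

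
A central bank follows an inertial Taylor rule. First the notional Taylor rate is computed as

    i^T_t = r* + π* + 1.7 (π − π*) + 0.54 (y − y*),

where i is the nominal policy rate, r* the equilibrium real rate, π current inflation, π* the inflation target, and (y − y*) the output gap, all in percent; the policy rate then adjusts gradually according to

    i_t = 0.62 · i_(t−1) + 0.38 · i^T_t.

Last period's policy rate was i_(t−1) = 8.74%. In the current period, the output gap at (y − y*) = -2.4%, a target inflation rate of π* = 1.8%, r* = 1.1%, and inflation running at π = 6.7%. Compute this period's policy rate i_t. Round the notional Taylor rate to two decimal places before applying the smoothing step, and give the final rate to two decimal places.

9.19%

i^T_t = 1.1 + 1.8 + 1.7 × (6.7 − 1.8) + 0.54 × (-2.4)
   = 1.1 + 1.8 + 8.33 − 1.296 = 9.93
i_t = 0.62 × 8.74 + 0.38 × 9.93 = 5.4188 + 3.7734 = 9.19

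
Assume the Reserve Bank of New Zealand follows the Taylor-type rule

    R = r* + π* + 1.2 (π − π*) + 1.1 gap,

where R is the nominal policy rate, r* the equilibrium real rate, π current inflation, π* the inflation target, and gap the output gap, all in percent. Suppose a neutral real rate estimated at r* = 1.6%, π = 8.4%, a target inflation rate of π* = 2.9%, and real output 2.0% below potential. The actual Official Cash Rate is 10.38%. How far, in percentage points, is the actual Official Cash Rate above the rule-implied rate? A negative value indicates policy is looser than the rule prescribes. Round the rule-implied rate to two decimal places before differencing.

1.48 pp

Output 2.0% below potential → gap = -2.0.
R = 1.6 + 2.9 + 1.2 × (8.4 − 2.9) + 1.1 × (-2.0)
   = 1.6 + 2.9 + 6.6 − 2.2 = 8.90
Deviation = 10.38 − 8.90 = 1.48 pp.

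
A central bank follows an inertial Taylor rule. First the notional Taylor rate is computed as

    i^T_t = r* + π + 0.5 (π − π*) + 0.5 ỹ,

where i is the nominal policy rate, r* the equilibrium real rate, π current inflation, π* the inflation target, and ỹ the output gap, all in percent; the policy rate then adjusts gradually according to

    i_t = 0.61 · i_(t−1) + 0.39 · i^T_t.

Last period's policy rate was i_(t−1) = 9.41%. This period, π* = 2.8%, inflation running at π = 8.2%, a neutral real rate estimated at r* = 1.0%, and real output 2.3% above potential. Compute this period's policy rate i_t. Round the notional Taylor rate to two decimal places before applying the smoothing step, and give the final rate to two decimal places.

10.83%

Output 2.3% above potential → ỹ = 2.3.
i^T_t = 1.0 + 8.2 + 0.5 × (8.2 − 2.8) + 0.5 × 2.3
   = 1.0 + 8.2 + 2.7 + 1.15 = 13.05
i_t = 0.61 × 9.41 + 0.39 × 13.05 = 5.7401 + 5.0895 = 10.83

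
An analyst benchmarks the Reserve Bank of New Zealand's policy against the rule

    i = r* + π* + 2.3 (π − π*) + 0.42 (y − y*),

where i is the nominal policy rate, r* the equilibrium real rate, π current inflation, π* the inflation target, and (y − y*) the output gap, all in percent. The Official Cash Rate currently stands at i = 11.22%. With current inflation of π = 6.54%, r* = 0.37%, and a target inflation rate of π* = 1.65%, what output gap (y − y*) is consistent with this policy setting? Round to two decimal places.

-4.87%

0.42 (y − y*) = 11.22 − 0.37 − 1.65 − 2.3 × (6.54 − 1.65) = -2.047
(y − y*) = -2.047 / 0.42 = -4.87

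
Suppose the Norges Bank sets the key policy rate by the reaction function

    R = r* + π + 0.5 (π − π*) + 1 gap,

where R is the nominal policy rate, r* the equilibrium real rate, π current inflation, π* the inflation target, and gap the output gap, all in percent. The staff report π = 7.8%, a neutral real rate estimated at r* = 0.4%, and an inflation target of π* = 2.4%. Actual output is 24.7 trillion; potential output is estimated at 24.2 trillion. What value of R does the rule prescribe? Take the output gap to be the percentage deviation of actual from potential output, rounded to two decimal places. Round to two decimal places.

Output gap = 100 × (24.7 − 24.2) / 24.2 = 2.07%.
R = 0.40 + 7.80 + 0.5 × (7.80 − 2.40) + 1 × 2.07
   = 0.40 + 7.8 + 2.7 + 2.07 = 12.97

12.97%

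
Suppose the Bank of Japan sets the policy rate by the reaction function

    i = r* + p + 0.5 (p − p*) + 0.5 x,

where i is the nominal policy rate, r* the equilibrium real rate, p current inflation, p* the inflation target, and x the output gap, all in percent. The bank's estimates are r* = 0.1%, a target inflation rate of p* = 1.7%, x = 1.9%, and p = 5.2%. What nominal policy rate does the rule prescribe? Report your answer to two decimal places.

8.00%

i = 0.1 + 5.2 + 0.5 × (5.2 − 1.7) + 0.5 × 1.9
   = 0.1 + 5.2 + 1.75 + 0.95 = 8.00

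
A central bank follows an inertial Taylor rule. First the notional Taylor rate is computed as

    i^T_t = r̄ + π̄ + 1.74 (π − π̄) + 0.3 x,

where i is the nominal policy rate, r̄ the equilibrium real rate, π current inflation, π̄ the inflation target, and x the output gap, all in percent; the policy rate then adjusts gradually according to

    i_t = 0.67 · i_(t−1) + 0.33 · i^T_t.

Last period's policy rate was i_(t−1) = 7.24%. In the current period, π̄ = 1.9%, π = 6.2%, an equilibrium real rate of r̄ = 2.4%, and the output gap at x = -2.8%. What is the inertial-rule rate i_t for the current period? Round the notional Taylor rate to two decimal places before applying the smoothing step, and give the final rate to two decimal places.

i^T_t = 2.4 + 1.9 + 1.74 × (6.2 − 1.9) + 0.3 × (-2.8)
   = 2.4 + 1.9 + 7.482 − 0.84 = 10.94
i_t = 0.67 × 7.24 + 0.33 × 10.94 = 4.8508 + 3.6102 = 8.46

8.46%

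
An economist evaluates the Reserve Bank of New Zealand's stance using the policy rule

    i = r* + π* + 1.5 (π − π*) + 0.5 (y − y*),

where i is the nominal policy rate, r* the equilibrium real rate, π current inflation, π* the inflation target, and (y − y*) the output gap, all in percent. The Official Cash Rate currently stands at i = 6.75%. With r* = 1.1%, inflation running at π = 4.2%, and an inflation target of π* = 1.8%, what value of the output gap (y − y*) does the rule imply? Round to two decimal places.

0.5 (y − y*) = 6.75 − 1.1 − 1.8 − 1.5 × (4.2 − 1.8) = 0.25
(y − y*) = 0.25 / 0.5 = 0.50

0.50%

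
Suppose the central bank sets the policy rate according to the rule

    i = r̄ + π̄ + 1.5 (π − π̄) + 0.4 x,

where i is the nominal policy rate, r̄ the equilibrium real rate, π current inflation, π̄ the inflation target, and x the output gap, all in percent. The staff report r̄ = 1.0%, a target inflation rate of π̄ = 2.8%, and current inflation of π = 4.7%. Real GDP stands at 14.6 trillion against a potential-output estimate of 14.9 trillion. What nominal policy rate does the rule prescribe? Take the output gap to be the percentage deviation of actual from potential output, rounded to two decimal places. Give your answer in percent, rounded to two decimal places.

5.85%

Output gap = 100 × (14.6 − 14.9) / 14.9 = -2.01%.
i = 1.00 + 2.80 + 1.5 × (4.70 − 2.80) + 0.4 × (-2.01)
   = 1.00 + 2.8 + 2.85 − 0.804 = 5.85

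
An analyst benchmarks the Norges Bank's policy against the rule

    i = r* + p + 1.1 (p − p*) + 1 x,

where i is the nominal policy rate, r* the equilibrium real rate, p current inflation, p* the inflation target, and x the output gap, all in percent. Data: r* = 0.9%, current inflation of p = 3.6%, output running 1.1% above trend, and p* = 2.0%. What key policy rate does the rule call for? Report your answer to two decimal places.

7.36%

Output 1.1% above potential → x = 1.1.
i = 0.9 + 3.6 + 1.1 × (3.6 − 2.0) + 1 × 1.1
   = 0.9 + 3.6 + 1.76 + 1.1 = 7.36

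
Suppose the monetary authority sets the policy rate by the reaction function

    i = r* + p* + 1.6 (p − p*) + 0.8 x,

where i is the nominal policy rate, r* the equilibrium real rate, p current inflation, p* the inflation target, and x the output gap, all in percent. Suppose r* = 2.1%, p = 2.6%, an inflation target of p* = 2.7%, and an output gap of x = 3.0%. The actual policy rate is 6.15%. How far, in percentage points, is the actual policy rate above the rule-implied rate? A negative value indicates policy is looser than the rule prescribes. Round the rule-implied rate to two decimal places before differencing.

-0.89 pp

i = 2.1 + 2.7 + 1.6 × (2.6 − 2.7) + 0.8 × 3.0
   = 2.1 + 2.7 − 0.16 + 2.4 = 7.04
Deviation = 6.15 − 7.04 = -0.89 pp.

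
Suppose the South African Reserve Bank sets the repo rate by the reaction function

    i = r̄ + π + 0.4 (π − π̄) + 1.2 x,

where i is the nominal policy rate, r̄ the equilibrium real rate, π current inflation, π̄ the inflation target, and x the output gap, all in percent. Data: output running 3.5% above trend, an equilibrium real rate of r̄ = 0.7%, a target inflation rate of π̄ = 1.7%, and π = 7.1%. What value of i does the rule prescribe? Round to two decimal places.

Output 3.5% above potential → x = 3.5.
i = 0.7 + 7.1 + 0.4 × (7.1 − 1.7) + 1.2 × 3.5
   = 0.7 + 7.1 + 2.16 + 4.2 = 14.16

14.16%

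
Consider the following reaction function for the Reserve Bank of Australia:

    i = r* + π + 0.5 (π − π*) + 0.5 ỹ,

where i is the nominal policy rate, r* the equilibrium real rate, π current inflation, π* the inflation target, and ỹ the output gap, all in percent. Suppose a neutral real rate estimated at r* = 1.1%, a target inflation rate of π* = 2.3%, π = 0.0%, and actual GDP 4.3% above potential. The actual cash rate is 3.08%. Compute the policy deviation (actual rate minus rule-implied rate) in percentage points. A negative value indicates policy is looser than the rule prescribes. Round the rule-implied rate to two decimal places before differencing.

0.98 pp

Output 4.3% above potential → ỹ = 4.3.
i = 1.1 + 0.0 + 0.5 × (0.0 − 2.3) + 0.5 × 4.3
   = 1.1 + 0 − 1.15 + 2.15 = 2.10
Deviation = 3.08 − 2.10 = 0.98 pp.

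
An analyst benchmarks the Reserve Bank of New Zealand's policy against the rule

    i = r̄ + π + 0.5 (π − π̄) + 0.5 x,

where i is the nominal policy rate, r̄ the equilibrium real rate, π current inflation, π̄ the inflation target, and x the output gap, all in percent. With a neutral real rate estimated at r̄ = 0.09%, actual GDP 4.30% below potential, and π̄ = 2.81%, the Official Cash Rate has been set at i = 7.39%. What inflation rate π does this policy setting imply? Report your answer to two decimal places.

Output 4.30% below potential → x = -4.30.
Collecting π: i = r̄ + (1 + 0.5) π − 0.5 π̄ + 0.5 x
1.5 π = 7.39 − 0.09 + 0.5 × 2.81 − 0.5 × (-4.30) = 10.855
π = 10.855 / 1.5 = 7.24

7.24%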